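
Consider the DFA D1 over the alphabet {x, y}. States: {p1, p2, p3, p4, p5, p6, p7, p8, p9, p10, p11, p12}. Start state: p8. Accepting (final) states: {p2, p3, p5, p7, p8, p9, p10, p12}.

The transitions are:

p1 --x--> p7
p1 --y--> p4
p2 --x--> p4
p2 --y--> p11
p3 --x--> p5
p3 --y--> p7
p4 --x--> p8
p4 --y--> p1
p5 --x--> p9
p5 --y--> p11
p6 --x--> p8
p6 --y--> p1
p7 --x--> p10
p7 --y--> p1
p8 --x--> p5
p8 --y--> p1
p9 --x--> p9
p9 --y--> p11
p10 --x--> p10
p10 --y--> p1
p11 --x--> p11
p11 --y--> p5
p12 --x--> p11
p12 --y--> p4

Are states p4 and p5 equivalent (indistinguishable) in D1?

Reachable states from the start: {p1,p4,p5,p7,p8,p9,p10,p11}. Unreachable: {p2,p3,p6,p12} — drop them.
P0 = {p5,p7,p8,p9,p10} | {p1,p4,p11}.
Split {p1,p4,p11} by δ(·,x) → {p1,p4} and {p11}.
Refine {p5,p7,p8,p9,p10} on symbol y: members go to different blocks, giving {p7,p8,p10} and {p5,p9}.
On input x, block {p7,p8,p10} splits into {p7,p10} and {p8}.
On input x, block {p1,p4} splits into {p1} and {p4}.
The partition is now stable with 6 blocks: {p7,p10} | {p1} | {p11} | {p5,p9} | {p8} | {p4}.
p4 and p5 end up in different blocks, so they are distinguishable. For instance, the string 'ε' is accepted from only p5.

No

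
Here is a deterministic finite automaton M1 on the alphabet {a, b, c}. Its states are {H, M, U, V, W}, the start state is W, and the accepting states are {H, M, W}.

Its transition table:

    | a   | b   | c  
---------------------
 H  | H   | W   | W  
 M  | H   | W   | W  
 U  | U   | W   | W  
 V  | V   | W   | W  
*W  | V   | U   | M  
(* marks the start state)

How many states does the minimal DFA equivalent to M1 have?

3

Every state is reachable, so we keep all 5.
Initial partition by acceptance: {H,M,W} | {U,V}.
Refine {H,M,W} on symbol a: members go to different blocks, giving {H,M} and {W}.
No further refinement is possible. Final partition (3 blocks): {H,M} | {U,V} | {W}.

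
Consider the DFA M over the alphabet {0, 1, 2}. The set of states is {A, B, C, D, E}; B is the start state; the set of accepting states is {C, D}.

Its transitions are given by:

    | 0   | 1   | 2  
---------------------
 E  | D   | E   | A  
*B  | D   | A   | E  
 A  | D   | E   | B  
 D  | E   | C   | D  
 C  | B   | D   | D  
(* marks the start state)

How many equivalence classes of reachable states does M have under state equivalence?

All states are reachable from the start state.
P0 = {C,D} | {A,B,E}.
Stable partition: {C,D} | {A,B,E} — 2 equivalence classes.

2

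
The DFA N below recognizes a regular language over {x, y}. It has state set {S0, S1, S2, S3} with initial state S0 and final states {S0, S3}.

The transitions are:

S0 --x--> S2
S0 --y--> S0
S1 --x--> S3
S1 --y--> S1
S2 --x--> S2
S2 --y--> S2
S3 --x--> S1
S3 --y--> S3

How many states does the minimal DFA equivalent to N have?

First remove the unreachable states {S1,S3}; 2 states remain.
Initial partition by acceptance: {S0} | {S2}.
The partition is now stable with 2 blocks: {S0} | {S2}.

2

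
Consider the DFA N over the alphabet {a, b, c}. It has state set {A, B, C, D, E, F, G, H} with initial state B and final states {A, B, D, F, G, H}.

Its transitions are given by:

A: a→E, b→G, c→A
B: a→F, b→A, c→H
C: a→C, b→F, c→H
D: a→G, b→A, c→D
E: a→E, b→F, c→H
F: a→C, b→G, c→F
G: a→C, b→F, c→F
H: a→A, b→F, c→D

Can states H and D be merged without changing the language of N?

Yes

Every state is reachable, so we keep all 8.
Start with accepting vs non-accepting: {A,B,D,F,G,H} | {C,E}.
Split {A,B,D,F,G,H} by δ(·,a) → {A,F,G} and {B,D,H}.
No further refinement is possible. Final partition (3 blocks): {A,F,G} | {C,E} | {B,D,H}.
H and D lie in the same block of the stable partition, so they are equivalent — no string distinguishes them.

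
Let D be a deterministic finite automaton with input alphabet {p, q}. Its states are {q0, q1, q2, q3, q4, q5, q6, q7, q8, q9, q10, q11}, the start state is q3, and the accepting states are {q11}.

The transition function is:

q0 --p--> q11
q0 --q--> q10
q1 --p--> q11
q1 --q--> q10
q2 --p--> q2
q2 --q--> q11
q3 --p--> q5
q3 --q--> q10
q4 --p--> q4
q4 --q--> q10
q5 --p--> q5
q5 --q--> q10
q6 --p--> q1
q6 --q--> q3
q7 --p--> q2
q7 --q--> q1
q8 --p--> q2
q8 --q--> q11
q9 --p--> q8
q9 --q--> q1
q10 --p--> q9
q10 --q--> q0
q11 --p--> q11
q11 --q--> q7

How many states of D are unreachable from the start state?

2

Starting at q3 and following transitions, the reachable set is {q0, q1, q2, q3, q5, q7, q8, q9, q10, q11}. That leaves q4, q6 unreachable — 2 in total.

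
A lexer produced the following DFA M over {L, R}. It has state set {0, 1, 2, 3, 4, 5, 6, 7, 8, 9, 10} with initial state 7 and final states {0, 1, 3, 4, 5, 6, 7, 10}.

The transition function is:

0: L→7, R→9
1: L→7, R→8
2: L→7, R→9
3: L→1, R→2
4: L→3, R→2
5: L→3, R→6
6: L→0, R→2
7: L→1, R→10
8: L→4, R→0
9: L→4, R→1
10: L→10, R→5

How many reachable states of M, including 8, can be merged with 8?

All states are reachable from the start state.
Initial partition by acceptance: {0,1,3,4,5,6,7,10} | {2,8,9}.
Split {0,1,3,4,5,6,7,10} by δ(·,R) → {0,1,3,4,6} and {5,7,10}.
Refine {0,1,3,4,6} on symbol L: members go to different blocks, giving {3,4,6} and {0,1}.
Refine {3,4,6} on symbol L: members go to different blocks, giving {3,6} and {4}.
Refine {2,8,9} on symbol L: members go to different blocks, giving {8,9} and {2}.
Refine {5,7,10} on symbol L: members go to different blocks, giving {5} and {7} and {10}.
Stable partition: {3,6} | {8,9} | {5} | {0,1} | {4} | {2} | {7} | {10} — 8 equivalence classes.
State 8 belongs to the block {8,9}, which has 2 states.

2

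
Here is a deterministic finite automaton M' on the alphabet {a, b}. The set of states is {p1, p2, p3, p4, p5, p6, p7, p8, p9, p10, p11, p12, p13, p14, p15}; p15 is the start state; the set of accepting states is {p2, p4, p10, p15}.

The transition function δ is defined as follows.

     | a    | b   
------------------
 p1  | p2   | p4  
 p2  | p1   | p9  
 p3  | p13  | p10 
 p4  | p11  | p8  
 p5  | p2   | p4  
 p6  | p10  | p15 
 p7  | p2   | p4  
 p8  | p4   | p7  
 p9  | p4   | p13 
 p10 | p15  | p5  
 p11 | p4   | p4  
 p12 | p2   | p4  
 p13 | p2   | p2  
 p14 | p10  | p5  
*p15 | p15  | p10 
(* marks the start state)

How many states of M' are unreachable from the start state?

4

BFS from p15 reaches {p1, p2, p4, p5, p7, p8, p9, p10, p11, p13, p15}; the 4 state(s) p3, p6, p12, p14 are never visited.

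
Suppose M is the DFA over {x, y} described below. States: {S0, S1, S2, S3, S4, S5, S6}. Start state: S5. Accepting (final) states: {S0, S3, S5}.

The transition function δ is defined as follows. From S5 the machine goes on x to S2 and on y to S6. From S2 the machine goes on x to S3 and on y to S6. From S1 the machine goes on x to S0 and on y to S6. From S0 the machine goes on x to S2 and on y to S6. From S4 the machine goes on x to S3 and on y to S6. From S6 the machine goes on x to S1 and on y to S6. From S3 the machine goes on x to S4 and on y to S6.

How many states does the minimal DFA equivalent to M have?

3

Start with accepting vs non-accepting: {S0,S3,S5} | {S1,S2,S4,S6}.
Split {S1,S2,S4,S6} by δ(·,x) → {S1,S2,S4} and {S6}.
Stable partition: {S0,S3,S5} | {S1,S2,S4} | {S6} — 3 equivalence classes.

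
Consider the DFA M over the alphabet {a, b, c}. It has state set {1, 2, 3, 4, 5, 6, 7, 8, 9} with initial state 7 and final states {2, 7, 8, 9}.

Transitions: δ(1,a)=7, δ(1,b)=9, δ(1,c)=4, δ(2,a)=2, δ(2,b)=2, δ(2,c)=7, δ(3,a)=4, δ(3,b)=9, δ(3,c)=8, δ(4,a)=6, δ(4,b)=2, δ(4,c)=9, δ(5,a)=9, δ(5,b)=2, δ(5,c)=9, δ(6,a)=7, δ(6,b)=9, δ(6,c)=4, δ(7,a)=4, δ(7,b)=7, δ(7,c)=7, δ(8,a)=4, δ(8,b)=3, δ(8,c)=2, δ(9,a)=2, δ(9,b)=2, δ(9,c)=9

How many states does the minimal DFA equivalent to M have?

States {1,3,5,8} cannot be reached from the start state, so discard them.
P0 = {2,7,9} | {4,6}.
Refine {2,7,9} on symbol a: members go to different blocks, giving {2,9} and {7}.
Split {2,9} by δ(·,c) → {2} and {9}.
Split {4,6} by δ(·,a) → {4} and {6}.
No further refinement is possible. Final partition (5 blocks): {2} | {4} | {7} | {9} | {6}.

5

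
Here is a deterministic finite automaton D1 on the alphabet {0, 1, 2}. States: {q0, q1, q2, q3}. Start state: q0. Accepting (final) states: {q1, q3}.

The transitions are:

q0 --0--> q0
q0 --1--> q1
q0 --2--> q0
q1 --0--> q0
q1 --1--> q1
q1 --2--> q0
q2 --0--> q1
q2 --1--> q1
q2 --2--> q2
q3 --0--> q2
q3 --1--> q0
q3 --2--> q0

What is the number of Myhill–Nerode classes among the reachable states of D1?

2

Reachable states from the start: {q0,q1}. Unreachable: {q2,q3} — drop them.
Start with accepting vs non-accepting: {q1} | {q0}.
No further refinement is possible. Final partition (2 blocks): {q1} | {q0}.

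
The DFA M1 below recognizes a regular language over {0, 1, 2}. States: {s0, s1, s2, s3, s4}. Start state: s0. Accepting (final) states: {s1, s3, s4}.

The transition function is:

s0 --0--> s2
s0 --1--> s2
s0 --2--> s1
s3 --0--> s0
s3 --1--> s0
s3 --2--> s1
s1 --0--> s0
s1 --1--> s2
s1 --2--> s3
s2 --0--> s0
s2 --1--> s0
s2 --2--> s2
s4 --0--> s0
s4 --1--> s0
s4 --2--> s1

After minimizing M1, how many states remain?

4

First remove the unreachable states {s4}; 4 states remain.
Initial partition by acceptance: {s1,s3} | {s0,s2}.
On input 2, block {s0,s2} splits into {s0} and {s2}.
Refine {s1,s3} on symbol 1: members go to different blocks, giving {s1} and {s3}.
No further refinement is possible. Final partition (4 blocks): {s1} | {s0} | {s2} | {s3}.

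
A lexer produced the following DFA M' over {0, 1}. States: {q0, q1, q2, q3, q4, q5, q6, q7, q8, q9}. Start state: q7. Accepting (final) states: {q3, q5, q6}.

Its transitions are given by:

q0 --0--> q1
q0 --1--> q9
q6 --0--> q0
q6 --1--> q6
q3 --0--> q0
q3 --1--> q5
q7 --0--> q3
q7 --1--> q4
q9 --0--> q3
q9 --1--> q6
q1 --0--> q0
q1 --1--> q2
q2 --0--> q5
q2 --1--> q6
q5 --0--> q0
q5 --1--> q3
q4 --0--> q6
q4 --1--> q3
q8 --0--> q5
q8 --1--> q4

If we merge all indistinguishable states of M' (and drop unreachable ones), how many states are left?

4

States {q8} cannot be reached from the start state, so discard them.
Start with accepting vs non-accepting: {q3,q5,q6} | {q0,q1,q2,q4,q7,q9}.
Refine {q0,q1,q2,q4,q7,q9} on symbol 0: members go to different blocks, giving {q2,q4,q7,q9} and {q0,q1}.
Split {q2,q4,q7,q9} by δ(·,1) → {q2,q4,q9} and {q7}.
No further refinement is possible. Final partition (4 blocks): {q3,q5,q6} | {q2,q4,q9} | {q0,q1} | {q7}.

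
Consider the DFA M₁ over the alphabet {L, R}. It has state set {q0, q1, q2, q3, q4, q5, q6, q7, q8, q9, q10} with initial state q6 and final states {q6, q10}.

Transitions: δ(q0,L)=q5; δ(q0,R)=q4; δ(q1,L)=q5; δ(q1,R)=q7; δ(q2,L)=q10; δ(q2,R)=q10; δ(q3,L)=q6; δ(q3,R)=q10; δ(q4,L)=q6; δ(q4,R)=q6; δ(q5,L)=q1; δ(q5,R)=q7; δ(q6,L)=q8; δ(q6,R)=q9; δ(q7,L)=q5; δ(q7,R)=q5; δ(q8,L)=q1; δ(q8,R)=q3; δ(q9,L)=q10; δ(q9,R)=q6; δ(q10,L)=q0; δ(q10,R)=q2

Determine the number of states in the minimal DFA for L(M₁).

Every state is reachable, so we keep all 11.
Initial partition by acceptance: {q6,q10} | {q0,q1,q2,q3,q4,q5,q7,q8,q9}.
Split {q0,q1,q2,q3,q4,q5,q7,q8,q9} by δ(·,L) → {q0,q1,q5,q7,q8} and {q2,q3,q4,q9}.
Refine {q0,q1,q5,q7,q8} on symbol R: members go to different blocks, giving {q1,q5,q7} and {q0,q8}.
The partition is now stable with 4 blocks: {q6,q10} | {q1,q5,q7} | {q2,q3,q4,q9} | {q0,q8}.

4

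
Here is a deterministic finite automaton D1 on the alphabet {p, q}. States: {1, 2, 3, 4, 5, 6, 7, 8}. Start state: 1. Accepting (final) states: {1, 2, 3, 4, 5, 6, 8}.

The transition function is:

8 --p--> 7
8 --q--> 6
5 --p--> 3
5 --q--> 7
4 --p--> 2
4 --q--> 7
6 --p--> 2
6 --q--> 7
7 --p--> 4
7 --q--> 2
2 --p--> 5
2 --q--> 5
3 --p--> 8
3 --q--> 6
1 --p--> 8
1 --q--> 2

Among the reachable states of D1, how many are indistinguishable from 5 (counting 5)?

Start with accepting vs non-accepting: {1,2,3,4,5,6,8} | {7}.
Refine {1,2,3,4,5,6,8} on symbol p: members go to different blocks, giving {1,2,3,4,5,6} and {8}.
Refine {1,2,3,4,5,6} on symbol p: members go to different blocks, giving {2,4,5,6} and {1,3}.
Refine {2,4,5,6} on symbol p: members go to different blocks, giving {2,4,6} and {5}.
Split {2,4,6} by δ(·,p) → {4,6} and {2}.
Refine {1,3} on symbol q: members go to different blocks, giving {1} and {3}.
Stable partition: {4,6} | {7} | {8} | {1} | {5} | {2} | {3} — 7 equivalence classes.
The equivalence class containing 5 is {5}, of size 1.

1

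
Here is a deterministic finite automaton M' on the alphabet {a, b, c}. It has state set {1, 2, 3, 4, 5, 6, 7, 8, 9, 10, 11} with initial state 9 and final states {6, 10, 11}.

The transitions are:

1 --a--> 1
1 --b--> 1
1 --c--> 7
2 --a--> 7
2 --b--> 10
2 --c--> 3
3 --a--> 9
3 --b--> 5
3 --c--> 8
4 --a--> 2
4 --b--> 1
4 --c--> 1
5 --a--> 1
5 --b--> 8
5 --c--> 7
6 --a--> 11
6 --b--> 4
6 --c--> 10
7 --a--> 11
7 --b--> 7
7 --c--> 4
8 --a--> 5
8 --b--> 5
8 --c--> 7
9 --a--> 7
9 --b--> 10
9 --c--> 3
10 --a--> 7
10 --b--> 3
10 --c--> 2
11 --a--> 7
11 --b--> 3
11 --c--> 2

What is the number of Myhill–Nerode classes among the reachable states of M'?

5

Reachable states from the start: {1,2,3,4,5,7,8,9,10,11}. Unreachable: {6} — drop them.
P0 = {10,11} | {1,2,3,4,5,7,8,9}.
Refine {1,2,3,4,5,7,8,9} on symbol a: members go to different blocks, giving {1,2,3,4,5,8,9} and {7}.
Split {1,2,3,4,5,8,9} by δ(·,a) → {1,3,4,5,8} and {2,9}.
Split {1,3,4,5,8} by δ(·,a) → {1,5,8} and {3,4}.
No further refinement is possible. Final partition (5 blocks): {10,11} | {1,5,8} | {7} | {2,9} | {3,4}.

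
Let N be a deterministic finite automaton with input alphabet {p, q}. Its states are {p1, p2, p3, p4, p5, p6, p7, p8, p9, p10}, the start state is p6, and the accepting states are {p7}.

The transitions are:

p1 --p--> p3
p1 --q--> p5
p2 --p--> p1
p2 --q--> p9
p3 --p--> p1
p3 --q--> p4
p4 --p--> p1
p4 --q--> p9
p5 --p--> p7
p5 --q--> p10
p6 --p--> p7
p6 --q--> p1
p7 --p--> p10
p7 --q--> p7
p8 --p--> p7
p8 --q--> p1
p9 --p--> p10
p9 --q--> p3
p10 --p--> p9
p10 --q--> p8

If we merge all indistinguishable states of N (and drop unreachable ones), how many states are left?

4

First remove the unreachable states {p2}; 9 states remain.
P0 = {p7} | {p1,p3,p4,p5,p6,p8,p9,p10}.
On input p, block {p1,p3,p4,p5,p6,p8,p9,p10} splits into {p1,p3,p4,p9,p10} and {p5,p6,p8}.
Refine {p1,p3,p4,p9,p10} on symbol q: members go to different blocks, giving {p3,p4,p9} and {p1,p10}.
No further refinement is possible. Final partition (4 blocks): {p7} | {p3,p4,p9} | {p5,p6,p8} | {p1,p10}.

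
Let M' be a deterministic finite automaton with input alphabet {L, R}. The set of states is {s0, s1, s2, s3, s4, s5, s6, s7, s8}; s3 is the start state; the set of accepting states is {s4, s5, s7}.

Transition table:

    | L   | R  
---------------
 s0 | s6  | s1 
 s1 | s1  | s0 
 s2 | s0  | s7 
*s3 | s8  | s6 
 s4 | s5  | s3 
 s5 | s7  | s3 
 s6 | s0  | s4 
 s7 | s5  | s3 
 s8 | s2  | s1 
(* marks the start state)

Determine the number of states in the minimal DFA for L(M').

5

Initial partition by acceptance: {s4,s5,s7} | {s0,s1,s2,s3,s6,s8}.
Refine {s0,s1,s2,s3,s6,s8} on symbol R: members go to different blocks, giving {s0,s1,s3,s8} and {s2,s6}.
Refine {s0,s1,s3,s8} on symbol L: members go to different blocks, giving {s0,s8} and {s1,s3}.
On input L, block {s1,s3} splits into {s1} and {s3}.
The partition is now stable with 5 blocks: {s4,s5,s7} | {s0,s8} | {s2,s6} | {s1} | {s3}.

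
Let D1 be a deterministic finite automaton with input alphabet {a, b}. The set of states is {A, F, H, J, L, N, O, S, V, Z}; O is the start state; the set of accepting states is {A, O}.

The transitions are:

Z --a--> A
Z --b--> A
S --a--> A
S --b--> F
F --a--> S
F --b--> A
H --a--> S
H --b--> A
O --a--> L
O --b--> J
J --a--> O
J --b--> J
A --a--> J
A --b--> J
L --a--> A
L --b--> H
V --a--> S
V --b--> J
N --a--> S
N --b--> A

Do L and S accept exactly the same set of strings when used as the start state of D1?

Yes

States {N,V,Z} cannot be reached from the start state, so discard them.
P0 = {A,O} | {F,H,J,L,S}.
Refine {F,H,J,L,S} on symbol a: members go to different blocks, giving {J,L,S} and {F,H}.
Refine {J,L,S} on symbol b: members go to different blocks, giving {L,S} and {J}.
On input a, block {A,O} splits into {A} and {O}.
No further refinement is possible. Final partition (5 blocks): {A} | {L,S} | {F,H} | {J} | {O}.
L and S lie in the same block of the stable partition, so they are equivalent — no string distinguishes them.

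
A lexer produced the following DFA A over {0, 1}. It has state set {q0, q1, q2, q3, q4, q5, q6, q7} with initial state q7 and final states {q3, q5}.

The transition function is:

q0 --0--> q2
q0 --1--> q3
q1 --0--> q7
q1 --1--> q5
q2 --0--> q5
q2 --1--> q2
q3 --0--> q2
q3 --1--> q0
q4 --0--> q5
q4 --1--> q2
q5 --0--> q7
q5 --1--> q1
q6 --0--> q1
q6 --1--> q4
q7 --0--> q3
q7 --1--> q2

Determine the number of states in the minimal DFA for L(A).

3

First remove the unreachable states {q4,q6}; 6 states remain.
Initial partition by acceptance: {q3,q5} | {q0,q1,q2,q7}.
Refine {q0,q1,q2,q7} on symbol 0: members go to different blocks, giving {q0,q1} and {q2,q7}.
The partition is now stable with 3 blocks: {q3,q5} | {q0,q1} | {q2,q7}.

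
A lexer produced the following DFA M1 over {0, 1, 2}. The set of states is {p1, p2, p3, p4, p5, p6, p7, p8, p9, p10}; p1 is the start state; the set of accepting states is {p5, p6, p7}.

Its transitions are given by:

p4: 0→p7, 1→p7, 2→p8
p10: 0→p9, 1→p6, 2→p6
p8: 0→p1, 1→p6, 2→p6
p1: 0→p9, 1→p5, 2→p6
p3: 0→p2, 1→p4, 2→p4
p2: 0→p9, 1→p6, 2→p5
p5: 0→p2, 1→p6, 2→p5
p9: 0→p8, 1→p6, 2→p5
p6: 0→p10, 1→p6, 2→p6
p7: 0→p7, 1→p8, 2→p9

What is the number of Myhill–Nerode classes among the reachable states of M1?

2

First remove the unreachable states {p3,p4,p7}; 7 states remain.
Initial partition by acceptance: {p5,p6} | {p1,p2,p8,p9,p10}.
Stable partition: {p5,p6} | {p1,p2,p8,p9,p10} — 2 equivalence classes.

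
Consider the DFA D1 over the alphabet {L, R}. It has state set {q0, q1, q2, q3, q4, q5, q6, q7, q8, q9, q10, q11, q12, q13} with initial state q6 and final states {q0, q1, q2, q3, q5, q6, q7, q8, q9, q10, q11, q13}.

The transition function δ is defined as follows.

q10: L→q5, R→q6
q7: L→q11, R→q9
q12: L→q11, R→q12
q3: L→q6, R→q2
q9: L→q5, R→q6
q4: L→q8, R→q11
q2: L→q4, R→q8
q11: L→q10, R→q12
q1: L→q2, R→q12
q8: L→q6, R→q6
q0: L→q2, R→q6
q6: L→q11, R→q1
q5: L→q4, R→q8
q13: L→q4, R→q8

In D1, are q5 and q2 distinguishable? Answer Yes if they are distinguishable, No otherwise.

No

First remove the unreachable states {q0,q3,q7,q9,q13}; 9 states remain.
P0 = {q1,q2,q5,q6,q8,q10,q11} | {q4,q12}.
Split {q1,q2,q5,q6,q8,q10,q11} by δ(·,L) → {q1,q6,q8,q10,q11} and {q2,q5}.
On input L, block {q1,q6,q8,q10,q11} splits into {q6,q8,q11} and {q1,q10}.
Refine {q6,q8,q11} on symbol L: members go to different blocks, giving {q6,q8} and {q11}.
Split {q6,q8} by δ(·,L) → {q6} and {q8}.
On input L, block {q4,q12} splits into {q4} and {q12}.
Refine {q1,q10} on symbol R: members go to different blocks, giving {q1} and {q10}.
Stable partition: {q6} | {q4} | {q2,q5} | {q1} | {q11} | {q8} | {q12} | {q10} — 8 equivalence classes.
q5 and q2 lie in the same block of the stable partition, so they are equivalent — no string distinguishes them.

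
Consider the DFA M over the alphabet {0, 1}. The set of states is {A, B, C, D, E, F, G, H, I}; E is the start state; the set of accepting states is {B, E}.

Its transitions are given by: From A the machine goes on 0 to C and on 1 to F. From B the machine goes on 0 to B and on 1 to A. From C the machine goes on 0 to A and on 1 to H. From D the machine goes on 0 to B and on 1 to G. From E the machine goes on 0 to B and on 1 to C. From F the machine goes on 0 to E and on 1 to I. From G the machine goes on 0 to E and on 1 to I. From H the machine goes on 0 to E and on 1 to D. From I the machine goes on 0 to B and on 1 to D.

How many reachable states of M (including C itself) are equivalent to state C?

2

All states are reachable from the start state.
Initial partition by acceptance: {B,E} | {A,C,D,F,G,H,I}.
On input 0, block {A,C,D,F,G,H,I} splits into {D,F,G,H,I} and {A,C}.
Stable partition: {B,E} | {D,F,G,H,I} | {A,C} — 3 equivalence classes.
State C belongs to the block {A,C}, which has 2 states.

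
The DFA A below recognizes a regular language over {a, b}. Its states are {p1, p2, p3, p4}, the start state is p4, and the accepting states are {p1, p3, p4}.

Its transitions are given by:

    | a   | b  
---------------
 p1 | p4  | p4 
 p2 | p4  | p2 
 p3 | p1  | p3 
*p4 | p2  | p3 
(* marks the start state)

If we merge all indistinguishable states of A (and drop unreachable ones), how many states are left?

4

Every state is reachable, so we keep all 4.
Start with accepting vs non-accepting: {p1,p3,p4} | {p2}.
On input a, block {p1,p3,p4} splits into {p1,p3} and {p4}.
Split {p1,p3} by δ(·,a) → {p1} and {p3}.
Stable partition: {p1} | {p2} | {p4} | {p3} — 4 equivalence classes.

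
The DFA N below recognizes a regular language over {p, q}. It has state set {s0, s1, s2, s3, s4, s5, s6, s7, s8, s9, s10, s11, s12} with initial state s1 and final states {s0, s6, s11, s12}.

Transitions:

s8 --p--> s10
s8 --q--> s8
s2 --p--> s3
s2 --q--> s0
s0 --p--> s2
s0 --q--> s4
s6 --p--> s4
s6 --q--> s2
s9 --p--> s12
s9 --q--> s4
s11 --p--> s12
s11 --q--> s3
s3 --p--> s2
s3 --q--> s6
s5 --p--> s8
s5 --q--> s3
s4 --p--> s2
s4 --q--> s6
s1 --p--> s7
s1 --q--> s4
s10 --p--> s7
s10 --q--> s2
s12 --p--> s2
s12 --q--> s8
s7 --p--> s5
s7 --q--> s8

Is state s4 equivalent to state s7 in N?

States {s9,s11,s12} cannot be reached from the start state, so discard them.
Start with accepting vs non-accepting: {s0,s6} | {s1,s2,s3,s4,s5,s7,s8,s10}.
On input q, block {s1,s2,s3,s4,s5,s7,s8,s10} splits into {s1,s5,s7,s8,s10} and {s2,s3,s4}.
Refine {s1,s5,s7,s8,s10} on symbol q: members go to different blocks, giving {s1,s5,s10} and {s7,s8}.
Stable partition: {s0,s6} | {s1,s5,s10} | {s2,s3,s4} | {s7,s8} — 4 equivalence classes.
s4 and s7 end up in different blocks, so they are distinguishable. For instance, the string 'q' is accepted from only s4.

No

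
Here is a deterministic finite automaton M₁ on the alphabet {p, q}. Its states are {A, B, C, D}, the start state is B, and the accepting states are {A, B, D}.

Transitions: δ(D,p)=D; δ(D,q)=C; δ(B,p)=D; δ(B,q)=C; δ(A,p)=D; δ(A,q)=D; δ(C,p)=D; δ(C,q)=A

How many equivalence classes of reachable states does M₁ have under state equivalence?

3

Every state is reachable, so we keep all 4.
Start with accepting vs non-accepting: {A,B,D} | {C}.
On input q, block {A,B,D} splits into {B,D} and {A}.
Stable partition: {B,D} | {C} | {A} — 3 equivalence classes.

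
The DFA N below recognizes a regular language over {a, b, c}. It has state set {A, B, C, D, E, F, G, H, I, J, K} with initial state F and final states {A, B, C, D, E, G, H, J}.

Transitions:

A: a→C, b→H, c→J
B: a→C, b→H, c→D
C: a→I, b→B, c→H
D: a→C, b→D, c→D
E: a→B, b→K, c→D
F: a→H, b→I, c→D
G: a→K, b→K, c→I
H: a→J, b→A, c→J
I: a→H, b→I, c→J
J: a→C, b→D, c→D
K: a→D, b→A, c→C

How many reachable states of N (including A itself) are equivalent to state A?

2

First remove the unreachable states {E,G,K}; 8 states remain.
P0 = {A,B,C,D,H,J} | {F,I}.
On input a, block {A,B,C,D,H,J} splits into {A,B,D,H,J} and {C}.
On input a, block {A,B,D,H,J} splits into {A,B,D,J} and {H}.
Split {A,B,D,J} by δ(·,b) → {A,B} and {D,J}.
Stable partition: {A,B} | {F,I} | {C} | {H} | {D,J} — 5 equivalence classes.
The equivalence class containing A is {A,B}, of size 2.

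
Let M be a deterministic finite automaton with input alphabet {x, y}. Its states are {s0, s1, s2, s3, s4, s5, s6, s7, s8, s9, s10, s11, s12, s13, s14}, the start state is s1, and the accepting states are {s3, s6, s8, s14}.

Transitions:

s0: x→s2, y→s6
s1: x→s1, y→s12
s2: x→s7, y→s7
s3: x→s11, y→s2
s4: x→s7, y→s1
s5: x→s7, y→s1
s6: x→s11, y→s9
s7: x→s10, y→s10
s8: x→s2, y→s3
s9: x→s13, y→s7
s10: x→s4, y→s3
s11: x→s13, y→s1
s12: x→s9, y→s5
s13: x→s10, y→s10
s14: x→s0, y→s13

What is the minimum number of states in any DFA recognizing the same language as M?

7

First remove the unreachable states {s0,s6,s8,s14}; 11 states remain.
P0 = {s3} | {s1,s2,s4,s5,s7,s9,s10,s11,s12,s13}.
Split {s1,s2,s4,s5,s7,s9,s10,s11,s12,s13} by δ(·,y) → {s1,s2,s4,s5,s7,s9,s11,s12,s13} and {s10}.
On input x, block {s1,s2,s4,s5,s7,s9,s11,s12,s13} splits into {s1,s2,s4,s5,s9,s11,s12} and {s7,s13}.
Refine {s1,s2,s4,s5,s9,s11,s12} on symbol x: members go to different blocks, giving {s2,s4,s5,s9,s11} and {s1,s12}.
Split {s2,s4,s5,s9,s11} by δ(·,y) → {s4,s5,s11} and {s2,s9}.
Refine {s1,s12} on symbol x: members go to different blocks, giving {s1} and {s12}.
Stable partition: {s3} | {s4,s5,s11} | {s10} | {s7,s13} | {s1} | {s2,s9} | {s12} — 7 equivalence classes.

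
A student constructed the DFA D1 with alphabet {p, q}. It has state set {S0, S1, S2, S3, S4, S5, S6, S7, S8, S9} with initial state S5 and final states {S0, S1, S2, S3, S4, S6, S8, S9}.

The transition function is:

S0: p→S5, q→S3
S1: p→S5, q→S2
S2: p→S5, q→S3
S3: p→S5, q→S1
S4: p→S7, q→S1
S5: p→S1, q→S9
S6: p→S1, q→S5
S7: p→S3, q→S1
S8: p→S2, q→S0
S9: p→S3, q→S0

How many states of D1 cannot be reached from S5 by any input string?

4

Starting at S5 and following transitions, the reachable set is {S0, S1, S2, S3, S5, S9}. That leaves S4, S6, S7, S8 unreachable — 4 in total.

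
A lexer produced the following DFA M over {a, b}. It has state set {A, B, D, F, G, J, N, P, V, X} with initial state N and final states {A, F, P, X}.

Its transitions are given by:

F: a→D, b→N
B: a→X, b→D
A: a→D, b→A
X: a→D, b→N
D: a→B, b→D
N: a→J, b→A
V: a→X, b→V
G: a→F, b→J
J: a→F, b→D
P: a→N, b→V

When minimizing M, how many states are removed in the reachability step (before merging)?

3

Starting at N and following transitions, the reachable set is {A, B, D, F, J, N, X}. That leaves G, P, V unreachable — 3 in total.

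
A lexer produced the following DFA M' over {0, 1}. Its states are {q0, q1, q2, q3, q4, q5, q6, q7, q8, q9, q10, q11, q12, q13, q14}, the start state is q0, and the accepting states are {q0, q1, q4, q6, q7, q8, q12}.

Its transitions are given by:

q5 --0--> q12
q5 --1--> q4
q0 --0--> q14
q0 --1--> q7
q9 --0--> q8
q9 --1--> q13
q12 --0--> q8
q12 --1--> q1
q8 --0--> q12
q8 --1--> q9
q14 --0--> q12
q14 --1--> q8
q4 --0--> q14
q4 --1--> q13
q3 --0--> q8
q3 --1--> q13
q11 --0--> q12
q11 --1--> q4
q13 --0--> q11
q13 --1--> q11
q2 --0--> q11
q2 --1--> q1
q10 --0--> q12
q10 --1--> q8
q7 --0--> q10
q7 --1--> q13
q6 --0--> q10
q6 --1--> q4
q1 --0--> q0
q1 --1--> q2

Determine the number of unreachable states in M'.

3

Starting at q0 and following transitions, the reachable set is {q0, q1, q2, q4, q7, q8, q9, q10, q11, q12, q13, q14}. That leaves q3, q5, q6 unreachable — 3 in total.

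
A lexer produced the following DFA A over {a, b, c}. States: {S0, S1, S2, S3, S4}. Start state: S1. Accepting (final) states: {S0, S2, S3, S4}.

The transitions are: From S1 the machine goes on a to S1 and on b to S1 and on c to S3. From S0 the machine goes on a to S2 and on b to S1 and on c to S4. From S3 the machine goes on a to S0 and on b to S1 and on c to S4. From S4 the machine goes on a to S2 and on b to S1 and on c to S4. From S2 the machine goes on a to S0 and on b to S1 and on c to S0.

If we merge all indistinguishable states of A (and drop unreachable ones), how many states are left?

2

Start with accepting vs non-accepting: {S0,S2,S3,S4} | {S1}.
Stable partition: {S0,S2,S3,S4} | {S1} — 2 equivalence classes.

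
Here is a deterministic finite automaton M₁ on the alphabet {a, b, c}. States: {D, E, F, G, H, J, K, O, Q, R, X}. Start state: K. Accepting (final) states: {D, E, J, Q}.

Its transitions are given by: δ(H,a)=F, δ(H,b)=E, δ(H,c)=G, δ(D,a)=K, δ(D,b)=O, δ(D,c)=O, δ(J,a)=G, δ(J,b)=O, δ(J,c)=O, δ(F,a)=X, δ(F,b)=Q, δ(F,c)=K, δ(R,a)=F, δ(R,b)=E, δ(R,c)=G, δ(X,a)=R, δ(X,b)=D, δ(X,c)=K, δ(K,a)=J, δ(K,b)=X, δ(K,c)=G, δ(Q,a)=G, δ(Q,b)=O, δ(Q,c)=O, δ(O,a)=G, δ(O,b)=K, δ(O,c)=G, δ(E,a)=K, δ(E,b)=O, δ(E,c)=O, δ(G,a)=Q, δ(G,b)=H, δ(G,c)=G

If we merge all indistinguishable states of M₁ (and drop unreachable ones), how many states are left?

All states are reachable from the start state.
Initial partition by acceptance: {D,E,J,Q} | {F,G,H,K,O,R,X}.
Refine {F,G,H,K,O,R,X} on symbol a: members go to different blocks, giving {F,H,O,R,X} and {G,K}.
Split {F,H,O,R,X} by δ(·,a) → {F,H,R,X} and {O}.
Stable partition: {D,E,J,Q} | {F,H,R,X} | {G,K} | {O} — 4 equivalence classes.

4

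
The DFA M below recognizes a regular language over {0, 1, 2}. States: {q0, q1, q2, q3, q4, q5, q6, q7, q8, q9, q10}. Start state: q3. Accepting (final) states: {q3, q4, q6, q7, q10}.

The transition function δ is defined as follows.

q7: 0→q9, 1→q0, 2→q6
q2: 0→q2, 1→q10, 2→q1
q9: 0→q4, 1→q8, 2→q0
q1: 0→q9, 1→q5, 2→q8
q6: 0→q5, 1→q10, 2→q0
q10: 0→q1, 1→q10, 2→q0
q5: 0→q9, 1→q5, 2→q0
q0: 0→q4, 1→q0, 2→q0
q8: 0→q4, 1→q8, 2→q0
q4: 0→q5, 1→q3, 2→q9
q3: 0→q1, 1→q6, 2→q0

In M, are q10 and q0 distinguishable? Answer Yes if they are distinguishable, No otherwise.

Yes

First remove the unreachable states {q2,q7}; 9 states remain.
P0 = {q3,q4,q6,q10} | {q0,q1,q5,q8,q9}.
On input 0, block {q0,q1,q5,q8,q9} splits into {q0,q8,q9} and {q1,q5}.
No further refinement is possible. Final partition (3 blocks): {q3,q4,q6,q10} | {q0,q8,q9} | {q1,q5}.
q10 and q0 end up in different blocks, so they are distinguishable. For instance, the string 'ε' is accepted from only q10.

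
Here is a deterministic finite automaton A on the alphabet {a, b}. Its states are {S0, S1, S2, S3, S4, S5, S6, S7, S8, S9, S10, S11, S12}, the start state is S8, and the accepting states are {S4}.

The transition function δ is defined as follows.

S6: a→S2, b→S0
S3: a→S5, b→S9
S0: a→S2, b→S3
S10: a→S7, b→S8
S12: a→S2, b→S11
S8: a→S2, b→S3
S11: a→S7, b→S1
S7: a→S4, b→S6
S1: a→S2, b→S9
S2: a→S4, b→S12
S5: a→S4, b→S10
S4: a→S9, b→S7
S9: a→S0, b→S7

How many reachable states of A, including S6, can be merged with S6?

3

P0 = {S4} | {S0,S1,S2,S3,S5,S6,S7,S8,S9,S10,S11,S12}.
Split {S0,S1,S2,S3,S5,S6,S7,S8,S9,S10,S11,S12} by δ(·,a) → {S0,S1,S3,S6,S8,S9,S10,S11,S12} and {S2,S5,S7}.
On input a, block {S0,S1,S3,S6,S8,S9,S10,S11,S12} splits into {S0,S1,S3,S6,S8,S10,S11,S12} and {S9}.
Split {S0,S1,S3,S6,S8,S10,S11,S12} by δ(·,b) → {S0,S6,S8,S10,S11,S12} and {S1,S3}.
Refine {S0,S6,S8,S10,S11,S12} on symbol b: members go to different blocks, giving {S0,S8,S11} and {S6,S10,S12}.
The partition is now stable with 6 blocks: {S4} | {S0,S8,S11} | {S2,S5,S7} | {S9} | {S1,S3} | {S6,S10,S12}.
State S6 belongs to the block {S6,S10,S12}, which has 3 states.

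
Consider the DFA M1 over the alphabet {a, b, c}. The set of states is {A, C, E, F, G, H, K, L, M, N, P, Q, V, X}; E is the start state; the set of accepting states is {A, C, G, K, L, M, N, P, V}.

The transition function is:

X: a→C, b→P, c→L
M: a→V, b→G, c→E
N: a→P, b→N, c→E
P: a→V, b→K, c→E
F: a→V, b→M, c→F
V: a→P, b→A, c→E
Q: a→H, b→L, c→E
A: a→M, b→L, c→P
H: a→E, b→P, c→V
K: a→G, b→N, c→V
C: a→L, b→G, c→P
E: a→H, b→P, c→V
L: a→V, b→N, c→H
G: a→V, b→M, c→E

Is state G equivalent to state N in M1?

Yes

States {C,F,Q,X} cannot be reached from the start state, so discard them.
P0 = {A,G,K,L,M,N,P,V} | {E,H}.
On input c, block {A,G,K,L,M,N,P,V} splits into {G,L,M,N,P,V} and {A,K}.
Refine {G,L,M,N,P,V} on symbol b: members go to different blocks, giving {G,L,M,N} and {P,V}.
Stable partition: {G,L,M,N} | {E,H} | {A,K} | {P,V} — 4 equivalence classes.
G and N lie in the same block of the stable partition, so they are equivalent — no string distinguishes them.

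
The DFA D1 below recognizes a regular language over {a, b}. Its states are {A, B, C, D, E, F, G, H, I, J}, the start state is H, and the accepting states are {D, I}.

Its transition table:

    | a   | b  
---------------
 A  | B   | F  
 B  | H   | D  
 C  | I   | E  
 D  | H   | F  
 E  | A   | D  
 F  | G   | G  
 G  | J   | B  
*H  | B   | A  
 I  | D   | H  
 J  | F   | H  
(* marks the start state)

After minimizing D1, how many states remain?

7

Reachable states from the start: {A,B,D,F,G,H,J}. Unreachable: {C,E,I} — drop them.
P0 = {D} | {A,B,F,G,H,J}.
Split {A,B,F,G,H,J} by δ(·,b) → {A,F,G,H,J} and {B}.
On input a, block {A,F,G,H,J} splits into {F,G,J} and {A,H}.
On input b, block {F,G,J} splits into {F} and {G} and {J}.
Split {A,H} by δ(·,b) → {A} and {H}.
No further refinement is possible. Final partition (7 blocks): {D} | {F} | {B} | {A} | {G} | {J} | {H}.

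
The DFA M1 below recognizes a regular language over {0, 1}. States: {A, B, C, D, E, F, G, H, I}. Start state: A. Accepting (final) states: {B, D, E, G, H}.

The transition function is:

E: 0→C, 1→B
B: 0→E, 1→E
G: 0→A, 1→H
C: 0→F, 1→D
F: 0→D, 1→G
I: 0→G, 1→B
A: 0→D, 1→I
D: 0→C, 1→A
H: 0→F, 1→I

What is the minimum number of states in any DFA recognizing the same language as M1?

All states are reachable from the start state.
Initial partition by acceptance: {B,D,E,G,H} | {A,C,F,I}.
Refine {B,D,E,G,H} on symbol 0: members go to different blocks, giving {D,E,G,H} and {B}.
On input 1, block {D,E,G,H} splits into {D,H} and {E} and {G}.
On input 0, block {A,C,F,I} splits into {A,F} and {C} and {I}.
Refine {D,H} on symbol 0: members go to different blocks, giving {D} and {H}.
Split {A,F} by δ(·,1) → {A} and {F}.
Stable partition: {D} | {A} | {B} | {E} | {G} | {C} | {I} | {H} | {F} — 9 equivalence classes.

9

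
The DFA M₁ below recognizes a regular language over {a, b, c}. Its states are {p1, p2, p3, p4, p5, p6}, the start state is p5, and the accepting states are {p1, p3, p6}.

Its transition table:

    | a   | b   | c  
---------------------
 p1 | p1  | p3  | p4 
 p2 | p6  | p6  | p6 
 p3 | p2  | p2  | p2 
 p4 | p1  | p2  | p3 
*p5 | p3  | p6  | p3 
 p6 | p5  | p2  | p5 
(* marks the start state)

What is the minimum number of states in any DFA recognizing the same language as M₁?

First remove the unreachable states {p1,p4}; 4 states remain.
Start with accepting vs non-accepting: {p3,p6} | {p2,p5}.
No further refinement is possible. Final partition (2 blocks): {p3,p6} | {p2,p5}.

2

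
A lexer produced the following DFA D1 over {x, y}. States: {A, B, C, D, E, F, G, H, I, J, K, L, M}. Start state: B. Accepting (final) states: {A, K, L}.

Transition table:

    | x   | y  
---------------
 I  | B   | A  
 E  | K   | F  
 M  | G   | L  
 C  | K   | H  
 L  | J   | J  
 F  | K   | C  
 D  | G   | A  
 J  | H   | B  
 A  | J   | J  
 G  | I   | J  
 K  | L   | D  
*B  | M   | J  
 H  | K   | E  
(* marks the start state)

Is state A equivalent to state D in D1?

No

All states are reachable from the start state.
Start with accepting vs non-accepting: {A,K,L} | {B,C,D,E,F,G,H,I,J,M}.
On input x, block {A,K,L} splits into {A,L} and {K}.
On input x, block {B,C,D,E,F,G,H,I,J,M} splits into {B,D,G,I,J,M} and {C,E,F,H}.
Split {B,D,G,I,J,M} by δ(·,x) → {B,D,G,I,M} and {J}.
On input y, block {B,D,G,I,M} splits into {D,I,M} and {B,G}.
The partition is now stable with 6 blocks: {A,L} | {D,I,M} | {K} | {C,E,F,H} | {J} | {B,G}.
A and D end up in different blocks, so they are distinguishable. For instance, the string 'ε' is accepted from only A.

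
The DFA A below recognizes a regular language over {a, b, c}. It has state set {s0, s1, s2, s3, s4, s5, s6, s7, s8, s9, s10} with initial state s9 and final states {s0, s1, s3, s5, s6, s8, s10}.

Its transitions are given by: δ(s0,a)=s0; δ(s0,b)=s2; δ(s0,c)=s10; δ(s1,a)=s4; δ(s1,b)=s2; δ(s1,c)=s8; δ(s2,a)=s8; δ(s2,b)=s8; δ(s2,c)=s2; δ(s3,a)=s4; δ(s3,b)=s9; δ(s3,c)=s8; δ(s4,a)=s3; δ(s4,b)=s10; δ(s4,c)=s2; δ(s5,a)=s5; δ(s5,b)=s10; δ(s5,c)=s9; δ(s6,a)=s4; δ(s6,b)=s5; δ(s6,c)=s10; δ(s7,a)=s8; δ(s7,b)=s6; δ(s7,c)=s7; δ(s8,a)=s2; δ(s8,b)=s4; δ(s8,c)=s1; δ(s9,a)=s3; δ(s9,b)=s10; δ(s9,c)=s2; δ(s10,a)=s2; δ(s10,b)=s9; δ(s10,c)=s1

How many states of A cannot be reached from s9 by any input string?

4

Starting at s9 and following transitions, the reachable set is {s1, s2, s3, s4, s8, s9, s10}. That leaves s0, s5, s6, s7 unreachable — 4 in total.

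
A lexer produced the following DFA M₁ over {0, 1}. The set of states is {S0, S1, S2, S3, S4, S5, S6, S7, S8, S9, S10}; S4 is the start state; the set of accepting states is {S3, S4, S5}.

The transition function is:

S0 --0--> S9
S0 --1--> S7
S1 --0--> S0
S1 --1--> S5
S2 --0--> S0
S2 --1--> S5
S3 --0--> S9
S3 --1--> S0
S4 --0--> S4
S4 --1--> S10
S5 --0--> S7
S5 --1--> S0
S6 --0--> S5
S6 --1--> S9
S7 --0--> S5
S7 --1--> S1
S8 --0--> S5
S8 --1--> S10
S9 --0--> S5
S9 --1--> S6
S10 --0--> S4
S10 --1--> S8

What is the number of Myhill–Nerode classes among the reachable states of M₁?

8

First remove the unreachable states {S2,S3}; 9 states remain.
Initial partition by acceptance: {S4,S5} | {S0,S1,S6,S7,S8,S9,S10}.
Split {S4,S5} by δ(·,0) → {S4} and {S5}.
On input 0, block {S0,S1,S6,S7,S8,S9,S10} splits into {S6,S7,S8,S9} and {S0,S1} and {S10}.
Refine {S6,S7,S8,S9} on symbol 1: members go to different blocks, giving {S6,S9} and {S7} and {S8}.
Split {S0,S1} by δ(·,0) → {S0} and {S1}.
Stable partition: {S4} | {S6,S9} | {S5} | {S0} | {S10} | {S7} | {S8} | {S1} — 8 equivalence classes.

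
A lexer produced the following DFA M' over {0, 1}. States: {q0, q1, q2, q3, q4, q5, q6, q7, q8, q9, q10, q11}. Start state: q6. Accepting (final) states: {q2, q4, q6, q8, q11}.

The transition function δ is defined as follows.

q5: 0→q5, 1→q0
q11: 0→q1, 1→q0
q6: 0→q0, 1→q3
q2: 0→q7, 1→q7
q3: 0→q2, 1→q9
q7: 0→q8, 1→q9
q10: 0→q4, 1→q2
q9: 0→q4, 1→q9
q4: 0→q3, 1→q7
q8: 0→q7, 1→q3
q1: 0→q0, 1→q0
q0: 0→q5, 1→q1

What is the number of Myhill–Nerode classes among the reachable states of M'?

4

Reachable states from the start: {q0,q1,q2,q3,q4,q5,q6,q7,q8,q9}. Unreachable: {q10,q11} — drop them.
Start with accepting vs non-accepting: {q2,q4,q6,q8} | {q0,q1,q3,q5,q7,q9}.
Split {q0,q1,q3,q5,q7,q9} by δ(·,0) → {q0,q1,q5} and {q3,q7,q9}.
On input 0, block {q2,q4,q6,q8} splits into {q2,q4,q8} and {q6}.
The partition is now stable with 4 blocks: {q2,q4,q8} | {q0,q1,q5} | {q3,q7,q9} | {q6}.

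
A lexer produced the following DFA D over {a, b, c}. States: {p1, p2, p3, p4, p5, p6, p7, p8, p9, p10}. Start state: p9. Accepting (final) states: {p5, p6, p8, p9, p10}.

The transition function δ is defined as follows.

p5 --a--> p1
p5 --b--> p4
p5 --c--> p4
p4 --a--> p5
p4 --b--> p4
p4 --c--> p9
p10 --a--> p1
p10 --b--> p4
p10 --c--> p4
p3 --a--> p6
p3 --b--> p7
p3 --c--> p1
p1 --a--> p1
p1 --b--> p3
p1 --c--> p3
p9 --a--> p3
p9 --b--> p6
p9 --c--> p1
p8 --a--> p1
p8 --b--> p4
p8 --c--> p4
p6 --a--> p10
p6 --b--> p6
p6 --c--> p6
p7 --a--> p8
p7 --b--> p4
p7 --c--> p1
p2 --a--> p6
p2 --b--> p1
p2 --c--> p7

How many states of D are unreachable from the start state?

1

No path from p9 leads to p2; the other 9 states are all reachable.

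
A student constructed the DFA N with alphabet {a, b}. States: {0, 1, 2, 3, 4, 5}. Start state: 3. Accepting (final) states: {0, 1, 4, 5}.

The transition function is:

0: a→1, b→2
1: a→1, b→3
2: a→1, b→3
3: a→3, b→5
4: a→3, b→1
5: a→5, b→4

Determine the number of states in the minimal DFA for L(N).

States {0,2} cannot be reached from the start state, so discard them.
Start with accepting vs non-accepting: {1,4,5} | {3}.
Refine {1,4,5} on symbol a: members go to different blocks, giving {1,5} and {4}.
On input b, block {1,5} splits into {1} and {5}.
No further refinement is possible. Final partition (4 blocks): {1} | {3} | {4} | {5}.

4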